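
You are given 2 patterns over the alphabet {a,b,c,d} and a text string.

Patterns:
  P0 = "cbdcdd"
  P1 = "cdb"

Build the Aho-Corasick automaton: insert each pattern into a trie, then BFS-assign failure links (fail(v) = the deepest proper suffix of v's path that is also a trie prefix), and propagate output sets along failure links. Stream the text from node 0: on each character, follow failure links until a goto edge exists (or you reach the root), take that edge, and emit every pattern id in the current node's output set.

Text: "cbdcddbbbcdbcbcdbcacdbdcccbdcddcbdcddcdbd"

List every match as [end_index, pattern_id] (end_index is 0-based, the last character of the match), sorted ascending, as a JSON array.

Construct AC machine:
Trie nodes:
  0='ε' goto c→1
  1='c' goto b→2 d→7
  2='cb' goto d→3
  3='cbd' goto c→4
  4='cbdc' goto d→5
  5='cbdcd' goto d→6
  6='cbdcdd' goto ·  [P0 ends]
  7='cd' goto b→8
  8='cdb' goto ·  [P1 ends]

BFS fail/out derivation:
  fail(1) 'c': from fail(0)=0 chase 'c': 0 ⇒ 0;  out=∅∪out(0)=∅
  fail(2) 'cb': from fail(1)=0 chase 'b': 0 ⇒ 0;  out=∅∪out(0)=∅
  fail(7) 'cd': from fail(1)=0 chase 'd': 0 ⇒ 0;  out=∅∪out(0)=∅
  fail(3) 'cbd': from fail(2)=0 chase 'd': 0 ⇒ 0;  out=∅∪out(0)=∅
  fail(8) 'cdb': from fail(7)=0 chase 'b': 0 ⇒ 0;  out={1}∪out(0)={1}
  fail(4) 'cbdc': from fail(3)=0 chase 'c': 0 ⇒ 1;  out=∅∪out(1)=∅
  fail(5) 'cbdcd': from fail(4)=1 chase 'd': 1 ⇒ 7;  out=∅∪out(7)=∅
  fail(6) 'cbdcdd': from fail(5)=7 chase 'd': 7→0 ⇒ 0;  out={0}∪out(0)={0}

Run:
[0] read 'c'  n0⇒n1
[1] read 'b'  n1⇒n2
[2] read 'd'  n2⇒n3
[3] read 'c'  n3⇒n4
[4] read 'd'  n4⇒n5
[5] read 'd'  n5⇒n6  → match P0@[0:5]
[6] read 'b'  n6⇒n0 (fail-walked)
[7] read 'b'  n0⇒n0
[8] read 'b'  n0⇒n0
[9] read 'c'  n0⇒n1
[10] read 'd'  n1⇒n7
[11] read 'b'  n7⇒n8  → match P1@[9:11]
[12] read 'c'  n8⇒n1 (fail-walked)
[13] read 'b'  n1⇒n2
[14] read 'c'  n2⇒n1 (fail-walked)
[15] read 'd'  n1⇒n7
[16] read 'b'  n7⇒n8  → match P1@[14:16]
[17] read 'c'  n8⇒n1 (fail-walked)
[18] read 'a'  n1⇒n0 (fail-walked)
[19] read 'c'  n0⇒n1
[20] read 'd'  n1⇒n7
[21] read 'b'  n7⇒n8  → match P1@[19:21]
[22] read 'd'  n8⇒n0 (fail-walked)
[23] read 'c'  n0⇒n1
[24] read 'c'  n1⇒n1 (fail-walked)
[25] read 'c'  n1⇒n1 (fail-walked)
[26] read 'b'  n1⇒n2
[27] read 'd'  n2⇒n3
[28] read 'c'  n3⇒n4
[29] read 'd'  n4⇒n5
[30] read 'd'  n5⇒n6  → match P0@[25:30]
[31] read 'c'  n6⇒n1 (fail-walked)
[32] read 'b'  n1⇒n2
[33] read 'd'  n2⇒n3
[34] read 'c'  n3⇒n4
[35] read 'd'  n4⇒n5
[36] read 'd'  n5⇒n6  → match P0@[31:36]
[37] read 'c'  n6⇒n1 (fail-walked)
[38] read 'd'  n1⇒n7
[39] read 'b'  n7⇒n8  → match P1@[37:39]
[40] read 'd'  n8⇒n0 (fail-walked)

All matches (sorted): [[5,0],[11,1],[16,1],[21,1],[30,0],[36,0],[39,1]]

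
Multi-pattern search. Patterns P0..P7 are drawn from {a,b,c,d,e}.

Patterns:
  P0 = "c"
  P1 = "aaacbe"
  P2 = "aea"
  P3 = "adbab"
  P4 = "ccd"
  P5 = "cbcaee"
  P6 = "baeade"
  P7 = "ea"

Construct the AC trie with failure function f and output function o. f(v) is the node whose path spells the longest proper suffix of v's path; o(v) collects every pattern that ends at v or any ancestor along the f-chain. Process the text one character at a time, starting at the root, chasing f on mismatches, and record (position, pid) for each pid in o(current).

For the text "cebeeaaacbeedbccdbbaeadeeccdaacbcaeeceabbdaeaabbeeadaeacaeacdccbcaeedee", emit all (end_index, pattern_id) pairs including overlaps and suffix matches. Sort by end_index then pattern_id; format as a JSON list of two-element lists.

Construct AC machine:
Trie nodes:
  0='ε' goto a→2 b→21 c→1 e→27
  1='c' goto b→16 c→14  [P0 ends]
  2='a' goto a→3 d→10 e→8
  3='aa' goto a→4
  4='aaa' goto c→5
  5='aaac' goto b→6
  6='aaacb' goto e→7
  7='aaacbe' goto ·  [P1 ends]
  8='ae' goto a→9
  9='aea' goto ·  [P2 ends]
  10='ad' goto b→11
  11='adb' goto a→12
  12='adba' goto b→13
  13='adbab' goto ·  [P3 ends]
  14='cc' goto d→15
  15='ccd' goto ·  [P4 ends]
  16='cb' goto c→17
  17='cbc' goto a→18
  18='cbca' goto e→19
  19='cbcae' goto e→20
  20='cbcaee' goto ·  [P5 ends]
  21='b' goto a→22
  22='ba' goto e→23
  23='bae' goto a→24
  24='baea' goto d→25
  25='baead' goto e→26
  26='baeade' goto ·  [P6 ends]
  27='e' goto a→28
  28='ea' goto ·  [P7 ends]

Failure links (BFS by depth):
  n1('c'): parent n0 fail=0; on 'c' 0 → fail=0;  out {0}∪∅={0}
  n2('a'): parent n0 fail=0; on 'a' 0 → fail=0;  out ∅∪∅=∅
  n21('b'): parent n0 fail=0; on 'b' 0 → fail=0;  out ∅∪∅=∅
  n27('e'): parent n0 fail=0; on 'e' 0 → fail=0;  out ∅∪∅=∅
  n3('aa'): parent n2 fail=0; on 'a' 0 → fail=2;  out ∅∪∅=∅
  n8('ae'): parent n2 fail=0; on 'e' 0 → fail=27;  out ∅∪∅=∅
  n10('ad'): parent n2 fail=0; on 'd' 0 → fail=0;  out ∅∪∅=∅
  n14('cc'): parent n1 fail=0; on 'c' 0 → fail=1;  out ∅∪{0}={0}
  n16('cb'): parent n1 fail=0; on 'b' 0 → fail=21;  out ∅∪∅=∅
  n22('ba'): parent n21 fail=0; on 'a' 0 → fail=2;  out ∅∪∅=∅
  n28('ea'): parent n27 fail=0; on 'a' 0 → fail=2;  out {7}∪∅={7}
  n4('aaa'): parent n3 fail=2; on 'a' 2 → fail=3;  out ∅∪∅=∅
  n9('aea'): parent n8 fail=27; on 'a' 27 → fail=28;  out {2}∪{7}={2,7}
  n11('adb'): parent n10 fail=0; on 'b' 0 → fail=21;  out ∅∪∅=∅
  n15('ccd'): parent n14 fail=1; on 'd' 1→0 → fail=0;  out {4}∪∅={4}
  n17('cbc'): parent n16 fail=21; on 'c' 21→0 → fail=1;  out ∅∪{0}={0}
  n23('bae'): parent n22 fail=2; on 'e' 2 → fail=8;  out ∅∪∅=∅
  n5('aaac'): parent n4 fail=3; on 'c' 3→2→0 → fail=1;  out ∅∪{0}={0}
  n12('adba'): parent n11 fail=21; on 'a' 21 → fail=22;  out ∅∪∅=∅
  n18('cbca'): parent n17 fail=1; on 'a' 1→0 → fail=2;  out ∅∪∅=∅
  n24('baea'): parent n23 fail=8; on 'a' 8 → fail=9;  out ∅∪{2,7}={2,7}
  n6('aaacb'): parent n5 fail=1; on 'b' 1 → fail=16;  out ∅∪∅=∅
  n13('adbab'): parent n12 fail=22; on 'b' 22→2→0 → fail=21;  out {3}∪∅={3}
  n19('cbcae'): parent n18 fail=2; on 'e' 2 → fail=8;  out ∅∪∅=∅
  n25('baead'): parent n24 fail=9; on 'd' 9→28→2 → fail=10;  out ∅∪∅=∅
  n7('aaacbe'): parent n6 fail=16; on 'e' 16→21→0 → fail=27;  out {1}∪∅={1}
  n20('cbcaee'): parent n19 fail=8; on 'e' 8→27→0 → fail=27;  out {5}∪∅={5}
  n26('baeade'): parent n25 fail=10; on 'e' 10→0 → fail=27;  out {6}∪∅={6}

Run:
i=0 'c': node 0→1  ** P0@[0:0]
i=1 'e': node 1→27 (via fail)
i=2 'b': node 27→21 (via fail)
i=3 'e': node 21→27 (via fail)
i=4 'e': node 27→27 (via fail)
i=5 'a': node 27→28  ** P7@[4:5]
i=6 'a': node 28→3 (via fail)
i=7 'a': node 3→4
i=8 'c': node 4→5  ** P0@[8:8]
i=9 'b': node 5→6
i=10 'e': node 6→7  ** P1@[5:10]
i=11 'e': node 7→27 (via fail)
i=12 'd': node 27→0 (via fail)
i=13 'b': node 0→21
i=14 'c': node 21→1 (via fail)  ** P0@[14:14]
i=15 'c': node 1→14  ** P0@[15:15]
i=16 'd': node 14→15  ** P4@[14:16]
i=17 'b': node 15→21 (via fail)
i=18 'b': node 21→21 (via fail)
i=19 'a': node 21→22
i=20 'e': node 22→23
i=21 'a': node 23→24  ** P2@[19:21],P7@[20:21]
i=22 'd': node 24→25
i=23 'e': node 25→26  ** P6@[18:23]
i=24 'e': node 26→27 (via fail)
i=25 'c': node 27→1 (via fail)  ** P0@[25:25]
i=26 'c': node 1→14  ** P0@[26:26]
i=27 'd': node 14→15  ** P4@[25:27]
i=28 'a': node 15→2 (via fail)
i=29 'a': node 2→3
i=30 'c': node 3→1 (via fail)  ** P0@[30:30]
i=31 'b': node 1→16
i=32 'c': node 16→17  ** P0@[32:32]
i=33 'a': node 17→18
i=34 'e': node 18→19
i=35 'e': node 19→20  ** P5@[30:35]
i=36 'c': node 20→1 (via fail)  ** P0@[36:36]
i=37 'e': node 1→27 (via fail)
i=38 'a': node 27→28  ** P7@[37:38]
i=39 'b': node 28→21 (via fail)
i=40 'b': node 21→21 (via fail)
i=41 'd': node 21→0 (via fail)
i=42 'a': node 0→2
i=43 'e': node 2→8
i=44 'a': node 8→9  ** P2@[42:44],P7@[43:44]
i=45 'a': node 9→3 (via fail)
i=46 'b': node 3→21 (via fail)
i=47 'b': node 21→21 (via fail)
i=48 'e': node 21→27 (via fail)
i=49 'e': node 27→27 (via fail)
i=50 'a': node 27→28  ** P7@[49:50]
i=51 'd': node 28→10 (via fail)
i=52 'a': node 10→2 (via fail)
i=53 'e': node 2→8
i=54 'a': node 8→9  ** P2@[52:54],P7@[53:54]
i=55 'c': node 9→1 (via fail)  ** P0@[55:55]
i=56 'a': node 1→2 (via fail)
i=57 'e': node 2→8
i=58 'a': node 8→9  ** P2@[56:58],P7@[57:58]
i=59 'c': node 9→1 (via fail)  ** P0@[59:59]
i=60 'd': node 1→0 (via fail)
i=61 'c': node 0→1  ** P0@[61:61]
i=62 'c': node 1→14  ** P0@[62:62]
i=63 'b': node 14→16 (via fail)
i=64 'c': node 16→17  ** P0@[64:64]
i=65 'a': node 17→18
i=66 'e': node 18→19
i=67 'e': node 19→20  ** P5@[62:67]
i=68 'd': node 20→0 (via fail)
i=69 'e': node 0→27
i=70 'e': node 27→27 (via fail)

Matches: [[0,0],[5,7],[8,0],[10,1],[14,0],[15,0],[16,4],[21,2],[21,7],[23,6],[25,0],[26,0],[27,4],[30,0],[32,0],[35,5],[36,0],[38,7],[44,2],[44,7],[50,7],[54,2],[54,7],[55,0],[58,2],[58,7],[59,0],[61,0],[62,0],[64,0],[67,5]]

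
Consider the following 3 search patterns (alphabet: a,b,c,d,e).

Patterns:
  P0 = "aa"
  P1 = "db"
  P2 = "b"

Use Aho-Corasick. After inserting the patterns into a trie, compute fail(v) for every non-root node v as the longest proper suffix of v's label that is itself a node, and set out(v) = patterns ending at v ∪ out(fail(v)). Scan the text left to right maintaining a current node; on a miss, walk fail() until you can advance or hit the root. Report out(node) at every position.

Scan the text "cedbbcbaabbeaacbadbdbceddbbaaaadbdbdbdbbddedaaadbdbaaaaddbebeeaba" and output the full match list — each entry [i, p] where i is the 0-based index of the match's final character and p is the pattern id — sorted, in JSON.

Build:
Trie nodes:
  0='ε' goto a→1 b→5 d→3
  1='a' goto a→2
  2='aa' goto ·  ←P0
  3='d' goto b→4
  4='db' goto ·  ←P1
  5='b' goto ·  ←P2

BFS fail/out derivation:
  n1('a'): parent n0 fail=0; on 'a' 0 → fail=0;  out ∅∪∅=∅
  n3('d'): parent n0 fail=0; on 'd' 0 → fail=0;  out ∅∪∅=∅
  n5('b'): parent n0 fail=0; on 'b' 0 → fail=0;  out {2}∪∅={2}
  n2('aa'): parent n1 fail=0; on 'a' 0 → fail=1;  out {0}∪∅={0}
  n4('db'): parent n3 fail=0; on 'b' 0 → fail=5;  out {1}∪{2}={1,2}

Run:
[0] read 'c'  n0⇒n0
[1] read 'e'  n0⇒n0
[2] read 'd'  n0⇒n3
[3] read 'b'  n3⇒n4  emit P1@[2:3],P2@[3:3]
[4] read 'b'  n4⇒n5 (fail-walked)  emit P2@[4:4]
[5] read 'c'  n5⇒n0 (fail-walked)
[6] read 'b'  n0⇒n5  emit P2@[6:6]
[7] read 'a'  n5⇒n1 (fail-walked)
[8] read 'a'  n1⇒n2  emit P0@[7:8]
[9] read 'b'  n2⇒n5 (fail-walked)  emit P2@[9:9]
[10] read 'b'  n5⇒n5 (fail-walked)  emit P2@[10:10]
[11] read 'e'  n5⇒n0 (fail-walked)
[12] read 'a'  n0⇒n1
[13] read 'a'  n1⇒n2  emit P0@[12:13]
[14] read 'c'  n2⇒n0 (fail-walked)
[15] read 'b'  n0⇒n5  emit P2@[15:15]
[16] read 'a'  n5⇒n1 (fail-walked)
[17] read 'd'  n1⇒n3 (fail-walked)
[18] read 'b'  n3⇒n4  emit P1@[17:18],P2@[18:18]
[19] read 'd'  n4⇒n3 (fail-walked)
[20] read 'b'  n3⇒n4  emit P1@[19:20],P2@[20:20]
[21] read 'c'  n4⇒n0 (fail-walked)
[22] read 'e'  n0⇒n0
[23] read 'd'  n0⇒n3
[24] read 'd'  n3⇒n3 (fail-walked)
[25] read 'b'  n3⇒n4  emit P1@[24:25],P2@[25:25]
[26] read 'b'  n4⇒n5 (fail-walked)  emit P2@[26:26]
[27] read 'a'  n5⇒n1 (fail-walked)
[28] read 'a'  n1⇒n2  emit P0@[27:28]
[29] read 'a'  n2⇒n2 (fail-walked)  emit P0@[28:29]
[30] read 'a'  n2⇒n2 (fail-walked)  emit P0@[29:30]
[31] read 'd'  n2⇒n3 (fail-walked)
[32] read 'b'  n3⇒n4  emit P1@[31:32],P2@[32:32]
[33] read 'd'  n4⇒n3 (fail-walked)
[34] read 'b'  n3⇒n4  emit P1@[33:34],P2@[34:34]
[35] read 'd'  n4⇒n3 (fail-walked)
[36] read 'b'  n3⇒n4  emit P1@[35:36],P2@[36:36]
[37] read 'd'  n4⇒n3 (fail-walked)
[38] read 'b'  n3⇒n4  emit P1@[37:38],P2@[38:38]
[39] read 'b'  n4⇒n5 (fail-walked)  emit P2@[39:39]
[40] read 'd'  n5⇒n3 (fail-walked)
[41] read 'd'  n3⇒n3 (fail-walked)
[42] read 'e'  n3⇒n0 (fail-walked)
[43] read 'd'  n0⇒n3
[44] read 'a'  n3⇒n1 (fail-walked)
[45] read 'a'  n1⇒n2  emit P0@[44:45]
[46] read 'a'  n2⇒n2 (fail-walked)  emit P0@[45:46]
[47] read 'd'  n2⇒n3 (fail-walked)
[48] read 'b'  n3⇒n4  emit P1@[47:48],P2@[48:48]
[49] read 'd'  n4⇒n3 (fail-walked)
[50] read 'b'  n3⇒n4  emit P1@[49:50],P2@[50:50]
[51] read 'a'  n4⇒n1 (fail-walked)
[52] read 'a'  n1⇒n2  emit P0@[51:52]
[53] read 'a'  n2⇒n2 (fail-walked)  emit P0@[52:53]
[54] read 'a'  n2⇒n2 (fail-walked)  emit P0@[53:54]
[55] read 'd'  n2⇒n3 (fail-walked)
[56] read 'd'  n3⇒n3 (fail-walked)
[57] read 'b'  n3⇒n4  emit P1@[56:57],P2@[57:57]
[58] read 'e'  n4⇒n0 (fail-walked)
[59] read 'b'  n0⇒n5  emit P2@[59:59]
[60] read 'e'  n5⇒n0 (fail-walked)
[61] read 'e'  n0⇒n0
[62] read 'a'  n0⇒n1
[63] read 'b'  n1⇒n5 (fail-walked)  emit P2@[63:63]
[64] read 'a'  n5⇒n1 (fail-walked)

Result: [[3,1],[3,2],[4,2],[6,2],[8,0],[9,2],[10,2],[13,0],[15,2],[18,1],[18,2],[20,1],[20,2],[25,1],[25,2],[26,2],[28,0],[29,0],[30,0],[32,1],[32,2],[34,1],[34,2],[36,1],[36,2],[38,1],[38,2],[39,2],[45,0],[46,0],[48,1],[48,2],[50,1],[50,2],[52,0],[53,0],[54,0],[57,1],[57,2],[59,2],[63,2]]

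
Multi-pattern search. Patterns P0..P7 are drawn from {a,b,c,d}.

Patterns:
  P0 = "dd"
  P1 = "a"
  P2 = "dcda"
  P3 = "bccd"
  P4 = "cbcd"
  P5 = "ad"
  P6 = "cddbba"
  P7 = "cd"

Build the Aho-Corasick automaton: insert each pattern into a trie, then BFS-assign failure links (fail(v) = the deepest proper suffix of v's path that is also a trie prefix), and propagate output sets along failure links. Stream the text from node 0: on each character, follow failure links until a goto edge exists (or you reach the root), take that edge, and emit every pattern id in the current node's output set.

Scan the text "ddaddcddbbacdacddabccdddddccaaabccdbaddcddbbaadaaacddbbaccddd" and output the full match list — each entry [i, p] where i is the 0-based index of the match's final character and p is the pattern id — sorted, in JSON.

Build automaton:
Trie (insert patterns):
  n0 'ε': a→3 b→7 c→11 d→1
  n1 'd': c→4 d→2
  n2 'dd': ·  ←P0
  n3 'a': d→15  ←P1
  n4 'dc': d→5
  n5 'dcd': a→6
  n6 'dcda': ·  ←P2
  n7 'b': c→8
  n8 'bc': c→9
  n9 'bcc': d→10
  n10 'bccd': ·  ←P3
  n11 'c': b→12 d→16
  n12 'cb': c→13
  n13 'cbc': d→14
  n14 'cbcd': ·  ←P4
  n15 'ad': ·  ←P5
  n16 'cd': d→17  ←P7
  n17 'cdd': b→18
  n18 'cddb': b→19
  n19 'cddbb': a→20
  n20 'cddbba': ·  ←P6

Failure links (BFS by depth):
  n1('d'): parent n0 fail=0; on 'd' 0 → fail=0;  out ∅∪∅=∅
  n3('a'): parent n0 fail=0; on 'a' 0 → fail=0;  out {1}∪∅={1}
  n7('b'): parent n0 fail=0; on 'b' 0 → fail=0;  out ∅∪∅=∅
  n11('c'): parent n0 fail=0; on 'c' 0 → fail=0;  out ∅∪∅=∅
  n2('dd'): parent n1 fail=0; on 'd' 0 → fail=1;  out {0}∪∅={0}
  n4('dc'): parent n1 fail=0; on 'c' 0 → fail=11;  out ∅∪∅=∅
  n8('bc'): parent n7 fail=0; on 'c' 0 → fail=11;  out ∅∪∅=∅
  n12('cb'): parent n11 fail=0; on 'b' 0 → fail=7;  out ∅∪∅=∅
  n15('ad'): parent n3 fail=0; on 'd' 0 → fail=1;  out {5}∪∅={5}
  n16('cd'): parent n11 fail=0; on 'd' 0 → fail=1;  out {7}∪∅={7}
  n5('dcd'): parent n4 fail=11; on 'd' 11 → fail=16;  out ∅∪{7}={7}
  n9('bcc'): parent n8 fail=11; on 'c' 11→0 → fail=11;  out ∅∪∅=∅
  n13('cbc'): parent n12 fail=7; on 'c' 7 → fail=8;  out ∅∪∅=∅
  n17('cdd'): parent n16 fail=1; on 'd' 1 → fail=2;  out ∅∪{0}={0}
  n6('dcda'): parent n5 fail=16; on 'a' 16→1→0 → fail=3;  out {2}∪{1}={1,2}
  n10('bccd'): parent n9 fail=11; on 'd' 11 → fail=16;  out {3}∪{7}={3,7}
  n14('cbcd'): parent n13 fail=8; on 'd' 8→11 → fail=16;  out {4}∪{7}={4,7}
  n18('cddb'): parent n17 fail=2; on 'b' 2→1→0 → fail=7;  out ∅∪∅=∅
  n19('cddbb'): parent n18 fail=7; on 'b' 7→0 → fail=7;  out ∅∪∅=∅
  n20('cddbba'): parent n19 fail=7; on 'a' 7→0 → fail=3;  out {6}∪{1}={1,6}

Text stream:
[0] read 'd'  n0⇒n1
[1] read 'd'  n1⇒n2  emit P0@[0:1]
[2] read 'a'  n2⇒n3 (fail-walked)  emit P1@[2:2]
[3] read 'd'  n3⇒n15  emit P5@[2:3]
[4] read 'd'  n15⇒n2 (fail-walked)  emit P0@[3:4]
[5] read 'c'  n2⇒n4 (fail-walked)
[6] read 'd'  n4⇒n5  emit P7@[5:6]
[7] read 'd'  n5⇒n17 (fail-walked)  emit P0@[6:7]
[8] read 'b'  n17⇒n18
[9] read 'b'  n18⇒n19
[10] read 'a'  n19⇒n20  emit P1@[10:10],P6@[5:10]
[11] read 'c'  n20⇒n11 (fail-walked)
[12] read 'd'  n11⇒n16  emit P7@[11:12]
[13] read 'a'  n16⇒n3 (fail-walked)  emit P1@[13:13]
[14] read 'c'  n3⇒n11 (fail-walked)
[15] read 'd'  n11⇒n16  emit P7@[14:15]
[16] read 'd'  n16⇒n17  emit P0@[15:16]
[17] read 'a'  n17⇒n3 (fail-walked)  emit P1@[17:17]
[18] read 'b'  n3⇒n7 (fail-walked)
[19] read 'c'  n7⇒n8
[20] read 'c'  n8⇒n9
[21] read 'd'  n9⇒n10  emit P3@[18:21],P7@[20:21]
[22] read 'd'  n10⇒n17 (fail-walked)  emit P0@[21:22]
[23] read 'd'  n17⇒n2 (fail-walked)  emit P0@[22:23]
[24] read 'd'  n2⇒n2 (fail-walked)  emit P0@[23:24]
[25] read 'd'  n2⇒n2 (fail-walked)  emit P0@[24:25]
[26] read 'c'  n2⇒n4 (fail-walked)
[27] read 'c'  n4⇒n11 (fail-walked)
[28] read 'a'  n11⇒n3 (fail-walked)  emit P1@[28:28]
[29] read 'a'  n3⇒n3 (fail-walked)  emit P1@[29:29]
[30] read 'a'  n3⇒n3 (fail-walked)  emit P1@[30:30]
[31] read 'b'  n3⇒n7 (fail-walked)
[32] read 'c'  n7⇒n8
[33] read 'c'  n8⇒n9
[34] read 'd'  n9⇒n10  emit P3@[31:34],P7@[33:34]
[35] read 'b'  n10⇒n7 (fail-walked)
[36] read 'a'  n7⇒n3 (fail-walked)  emit P1@[36:36]
[37] read 'd'  n3⇒n15  emit P5@[36:37]
[38] read 'd'  n15⇒n2 (fail-walked)  emit P0@[37:38]
[39] read 'c'  n2⇒n4 (fail-walked)
[40] read 'd'  n4⇒n5  emit P7@[39:40]
[41] read 'd'  n5⇒n17 (fail-walked)  emit P0@[40:41]
[42] read 'b'  n17⇒n18
[43] read 'b'  n18⇒n19
[44] read 'a'  n19⇒n20  emit P1@[44:44],P6@[39:44]
[45] read 'a'  n20⇒n3 (fail-walked)  emit P1@[45:45]
[46] read 'd'  n3⇒n15  emit P5@[45:46]
[47] read 'a'  n15⇒n3 (fail-walked)  emit P1@[47:47]
[48] read 'a'  n3⇒n3 (fail-walked)  emit P1@[48:48]
[49] read 'a'  n3⇒n3 (fail-walked)  emit P1@[49:49]
[50] read 'c'  n3⇒n11 (fail-walked)
[51] read 'd'  n11⇒n16  emit P7@[50:51]
[52] read 'd'  n16⇒n17  emit P0@[51:52]
[53] read 'b'  n17⇒n18
[54] read 'b'  n18⇒n19
[55] read 'a'  n19⇒n20  emit P1@[55:55],P6@[50:55]
[56] read 'c'  n20⇒n11 (fail-walked)
[57] read 'c'  n11⇒n11 (fail-walked)
[58] read 'd'  n11⇒n16  emit P7@[57:58]
[59] read 'd'  n16⇒n17  emit P0@[58:59]
[60] read 'd'  n17⇒n2 (fail-walked)  emit P0@[59:60]

Result: [[1,0],[2,1],[3,5],[4,0],[6,7],[7,0],[10,1],[10,6],[12,7],[13,1],[15,7],[16,0],[17,1],[21,3],[21,7],[22,0],[23,0],[24,0],[25,0],[28,1],[29,1],[30,1],[34,3],[34,7],[36,1],[37,5],[38,0],[40,7],[41,0],[44,1],[44,6],[45,1],[46,5],[47,1],[48,1],[49,1],[51,7],[52,0],[55,1],[55,6],[58,7],[59,0],[60,0]]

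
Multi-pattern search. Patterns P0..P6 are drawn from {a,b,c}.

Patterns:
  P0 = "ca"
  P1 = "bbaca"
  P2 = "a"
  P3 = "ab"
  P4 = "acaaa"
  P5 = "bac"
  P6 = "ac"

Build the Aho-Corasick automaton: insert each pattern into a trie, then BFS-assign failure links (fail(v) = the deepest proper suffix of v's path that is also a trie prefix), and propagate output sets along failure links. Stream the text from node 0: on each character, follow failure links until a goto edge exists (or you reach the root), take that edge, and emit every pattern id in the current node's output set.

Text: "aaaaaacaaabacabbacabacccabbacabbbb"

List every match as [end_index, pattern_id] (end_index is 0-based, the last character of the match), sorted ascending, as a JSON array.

Build automaton:
Trie (insert patterns):
  n0 'ε': a→8 b→3 c→1
  n1 'c': a→2
  n2 'ca': ·  [P0 ends]
  n3 'b': a→14 b→4
  n4 'bb': a→5
  n5 'bba': c→6
  n6 'bbac': a→7
  n7 'bbaca': ·  [P1 ends]
  n8 'a': b→9 c→10  [P2 ends]
  n9 'ab': ·  [P3 ends]
  n10 'ac': a→11  [P6 ends]
  n11 'aca': a→12
  n12 'acaa': a→13
  n13 'acaaa': ·  [P4 ends]
  n14 'ba': c→15
  n15 'bac': ·  [P5 ends]

Failure links (BFS by depth):
  fail(1) 'c': from fail(0)=0 chase 'c': 0 ⇒ 0;  out=∅∪out(0)=∅
  fail(3) 'b': from fail(0)=0 chase 'b': 0 ⇒ 0;  out=∅∪out(0)=∅
  fail(8) 'a': from fail(0)=0 chase 'a': 0 ⇒ 0;  out={2}∪out(0)={2}
  fail(2) 'ca': from fail(1)=0 chase 'a': 0 ⇒ 8;  out={0}∪out(8)={0,2}
  fail(4) 'bb': from fail(3)=0 chase 'b': 0 ⇒ 3;  out=∅∪out(3)=∅
  fail(9) 'ab': from fail(8)=0 chase 'b': 0 ⇒ 3;  out={3}∪out(3)={3}
  fail(10) 'ac': from fail(8)=0 chase 'c': 0 ⇒ 1;  out={6}∪out(1)={6}
  fail(14) 'ba': from fail(3)=0 chase 'a': 0 ⇒ 8;  out=∅∪out(8)={2}
  fail(5) 'bba': from fail(4)=3 chase 'a': 3 ⇒ 14;  out=∅∪out(14)={2}
  fail(11) 'aca': from fail(10)=1 chase 'a': 1 ⇒ 2;  out=∅∪out(2)={0,2}
  fail(15) 'bac': from fail(14)=8 chase 'c': 8 ⇒ 10;  out={5}∪out(10)={5,6}
  fail(6) 'bbac': from fail(5)=14 chase 'c': 14 ⇒ 15;  out=∅∪out(15)={5,6}
  fail(12) 'acaa': from fail(11)=2 chase 'a': 2→8→0 ⇒ 8;  out=∅∪out(8)={2}
  fail(7) 'bbaca': from fail(6)=15 chase 'a': 15→10 ⇒ 11;  out={1}∪out(11)={0,1,2}
  fail(13) 'acaaa': from fail(12)=8 chase 'a': 8→0 ⇒ 8;  out={4}∪out(8)={2,4}

Scan:
i=0 'a': node 0→8  emit P2@[0:0]
i=1 'a': node 8→8 ·f  emit P2@[1:1]
i=2 'a': node 8→8 ·f  emit P2@[2:2]
i=3 'a': node 8→8 ·f  emit P2@[3:3]
i=4 'a': node 8→8 ·f  emit P2@[4:4]
i=5 'a': node 8→8 ·f  emit P2@[5:5]
i=6 'c': node 8→10  emit P6@[5:6]
i=7 'a': node 10→11  emit P0@[6:7],P2@[7:7]
i=8 'a': node 11→12  emit P2@[8:8]
i=9 'a': node 12→13  emit P2@[9:9],P4@[5:9]
i=10 'b': node 13→9 ·f  emit P3@[9:10]
i=11 'a': node 9→14 ·f  emit P2@[11:11]
i=12 'c': node 14→15  emit P5@[10:12],P6@[11:12]
i=13 'a': node 15→11 ·f  emit P0@[12:13],P2@[13:13]
i=14 'b': node 11→9 ·f  emit P3@[13:14]
i=15 'b': node 9→4 ·f
i=16 'a': node 4→5  emit P2@[16:16]
i=17 'c': node 5→6  emit P5@[15:17],P6@[16:17]
i=18 'a': node 6→7  emit P0@[17:18],P1@[14:18],P2@[18:18]
i=19 'b': node 7→9 ·f  emit P3@[18:19]
i=20 'a': node 9→14 ·f  emit P2@[20:20]
i=21 'c': node 14→15  emit P5@[19:21],P6@[20:21]
i=22 'c': node 15→1 ·f
i=23 'c': node 1→1 ·f
i=24 'a': node 1→2  emit P0@[23:24],P2@[24:24]
i=25 'b': node 2→9 ·f  emit P3@[24:25]
i=26 'b': node 9→4 ·f
i=27 'a': node 4→5  emit P2@[27:27]
i=28 'c': node 5→6  emit P5@[26:28],P6@[27:28]
i=29 'a': node 6→7  emit P0@[28:29],P1@[25:29],P2@[29:29]
i=30 'b': node 7→9 ·f  emit P3@[29:30]
i=31 'b': node 9→4 ·f
i=32 'b': node 4→4 ·f
i=33 'b': node 4→4 ·f

Result: [[0,2],[1,2],[2,2],[3,2],[4,2],[5,2],[6,6],[7,0],[7,2],[8,2],[9,2],[9,4],[10,3],[11,2],[12,5],[12,6],[13,0],[13,2],[14,3],[16,2],[17,5],[17,6],[18,0],[18,1],[18,2],[19,3],[20,2],[21,5],[21,6],[24,0],[24,2],[25,3],[27,2],[28,5],[28,6],[29,0],[29,1],[29,2],[30,3]]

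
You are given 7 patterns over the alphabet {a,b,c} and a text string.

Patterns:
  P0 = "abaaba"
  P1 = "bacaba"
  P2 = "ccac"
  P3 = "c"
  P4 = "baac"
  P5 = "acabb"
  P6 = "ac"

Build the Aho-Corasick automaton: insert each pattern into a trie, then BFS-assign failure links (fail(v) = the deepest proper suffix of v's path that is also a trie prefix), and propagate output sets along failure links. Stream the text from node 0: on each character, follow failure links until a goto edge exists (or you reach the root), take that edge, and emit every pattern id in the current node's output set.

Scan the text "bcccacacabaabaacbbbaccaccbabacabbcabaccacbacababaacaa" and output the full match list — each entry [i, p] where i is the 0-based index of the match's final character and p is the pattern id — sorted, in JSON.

Build:
Trie (insert patterns):
  n0 'ε': a→1 b→7 c→13
  n1 'a': b→2 c→19
  n2 'ab': a→3
  n3 'aba': a→4
  n4 'abaa': b→5
  n5 'abaab': a→6
  n6 'abaaba': ·  ←P0
  n7 'b': a→8
  n8 'ba': a→17 c→9
  n9 'bac': a→10
  n10 'baca': b→11
  n11 'bacab': a→12
  n12 'bacaba': ·  ←P1
  n13 'c': c→14  ←P3
  n14 'cc': a→15
  n15 'cca': c→16
  n16 'ccac': ·  ←P2
  n17 'baa': c→18
  n18 'baac': ·  ←P4
  n19 'ac': a→20  ←P6
  n20 'aca': b→21
  n21 'acab': b→22
  n22 'acabb': ·  ←P5

BFS fail/out derivation:
  n1('a'): parent n0 fail=0; on 'a' 0 → fail=0;  out ∅∪∅=∅
  n7('b'): parent n0 fail=0; on 'b' 0 → fail=0;  out ∅∪∅=∅
  n13('c'): parent n0 fail=0; on 'c' 0 → fail=0;  out {3}∪∅={3}
  n2('ab'): parent n1 fail=0; on 'b' 0 → fail=7;  out ∅∪∅=∅
  n8('ba'): parent n7 fail=0; on 'a' 0 → fail=1;  out ∅∪∅=∅
  n14('cc'): parent n13 fail=0; on 'c' 0 → fail=13;  out ∅∪{3}={3}
  n19('ac'): parent n1 fail=0; on 'c' 0 → fail=13;  out {6}∪{3}={3,6}
  n3('aba'): parent n2 fail=7; on 'a' 7 → fail=8;  out ∅∪∅=∅
  n9('bac'): parent n8 fail=1; on 'c' 1 → fail=19;  out ∅∪{3,6}={3,6}
  n15('cca'): parent n14 fail=13; on 'a' 13→0 → fail=1;  out ∅∪∅=∅
  n17('baa'): parent n8 fail=1; on 'a' 1→0 → fail=1;  out ∅∪∅=∅
  n20('aca'): parent n19 fail=13; on 'a' 13→0 → fail=1;  out ∅∪∅=∅
  n4('abaa'): parent n3 fail=8; on 'a' 8 → fail=17;  out ∅∪∅=∅
  n10('baca'): parent n9 fail=19; on 'a' 19 → fail=20;  out ∅∪∅=∅
  n16('ccac'): parent n15 fail=1; on 'c' 1 → fail=19;  out {2}∪{3,6}={2,3,6}
  n18('baac'): parent n17 fail=1; on 'c' 1 → fail=19;  out {4}∪{3,6}={3,4,6}
  n21('acab'): parent n20 fail=1; on 'b' 1 → fail=2;  out ∅∪∅=∅
  n5('abaab'): parent n4 fail=17; on 'b' 17→1 → fail=2;  out ∅∪∅=∅
  n11('bacab'): parent n10 fail=20; on 'b' 20 → fail=21;  out ∅∪∅=∅
  n22('acabb'): parent n21 fail=2; on 'b' 2→7→0 → fail=7;  out {5}∪∅={5}
  n6('abaaba'): parent n5 fail=2; on 'a' 2 → fail=3;  out {0}∪∅={0}
  n12('bacaba'): parent n11 fail=21; on 'a' 21→2 → fail=3;  out {1}∪∅={1}

Text stream:
pos 0 'b': at 7
pos 1 'c': at 13 ·f  ** P3@[1:1]
pos 2 'c': at 14  ** P3@[2:2]
pos 3 'c': at 14 ·f  ** P3@[3:3]
pos 4 'a': at 15
pos 5 'c': at 16  ** P2@[2:5],P3@[5:5],P6@[4:5]
pos 6 'a': at 20 ·f
pos 7 'c': at 19 ·f  ** P3@[7:7],P6@[6:7]
pos 8 'a': at 20
pos 9 'b': at 21
pos 10 'a': at 3 ·f
pos 11 'a': at 4
pos 12 'b': at 5
pos 13 'a': at 6  ** P0@[8:13]
pos 14 'a': at 4 ·f
pos 15 'c': at 18 ·f  ** P3@[15:15],P4@[12:15],P6@[14:15]
pos 16 'b': at 7 ·f
pos 17 'b': at 7 ·f
pos 18 'b': at 7 ·f
pos 19 'a': at 8
pos 20 'c': at 9  ** P3@[20:20],P6@[19:20]
pos 21 'c': at 14 ·f  ** P3@[21:21]
pos 22 'a': at 15
pos 23 'c': at 16  ** P2@[20:23],P3@[23:23],P6@[22:23]
pos 24 'c': at 14 ·f  ** P3@[24:24]
pos 25 'b': at 7 ·f
pos 26 'a': at 8
pos 27 'b': at 2 ·f
pos 28 'a': at 3
pos 29 'c': at 9 ·f  ** P3@[29:29],P6@[28:29]
pos 30 'a': at 10
pos 31 'b': at 11
pos 32 'b': at 22 ·f  ** P5@[28:32]
pos 33 'c': at 13 ·f  ** P3@[33:33]
pos 34 'a': at 1 ·f
pos 35 'b': at 2
pos 36 'a': at 3
pos 37 'c': at 9 ·f  ** P3@[37:37],P6@[36:37]
pos 38 'c': at 14 ·f  ** P3@[38:38]
pos 39 'a': at 15
pos 40 'c': at 16  ** P2@[37:40],P3@[40:40],P6@[39:40]
pos 41 'b': at 7 ·f
pos 42 'a': at 8
pos 43 'c': at 9  ** P3@[43:43],P6@[42:43]
pos 44 'a': at 10
pos 45 'b': at 11
pos 46 'a': at 12  ** P1@[41:46]
pos 47 'b': at 2 ·f
pos 48 'a': at 3
pos 49 'a': at 4
pos 50 'c': at 18 ·f  ** P3@[50:50],P4@[47:50],P6@[49:50]
pos 51 'a': at 20 ·f
pos 52 'a': at 1 ·f

Matches: [[1,3],[2,3],[3,3],[5,2],[5,3],[5,6],[7,3],[7,6],[13,0],[15,3],[15,4],[15,6],[20,3],[20,6],[21,3],[23,2],[23,3],[23,6],[24,3],[29,3],[29,6],[32,5],[33,3],[37,3],[37,6],[38,3],[40,2],[40,3],[40,6],[43,3],[43,6],[46,1],[50,3],[50,4],[50,6]]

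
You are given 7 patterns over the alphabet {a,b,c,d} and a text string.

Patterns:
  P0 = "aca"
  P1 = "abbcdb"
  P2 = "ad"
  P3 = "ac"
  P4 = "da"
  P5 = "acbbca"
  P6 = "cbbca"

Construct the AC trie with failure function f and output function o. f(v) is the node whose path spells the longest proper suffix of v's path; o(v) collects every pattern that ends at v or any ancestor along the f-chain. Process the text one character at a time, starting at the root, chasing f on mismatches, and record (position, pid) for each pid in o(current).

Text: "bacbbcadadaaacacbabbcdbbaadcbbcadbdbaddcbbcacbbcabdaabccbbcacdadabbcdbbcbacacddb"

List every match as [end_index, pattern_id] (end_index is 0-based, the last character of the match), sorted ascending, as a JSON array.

Build automaton:
Trie nodes:
  n0 'ε': a→1 c→16 d→10
  n1 'a': b→4 c→2 d→9
  n2 'ac': a→3 b→12  [P3 ends]
  n3 'aca': ·  [P0 ends]
  n4 'ab': b→5
  n5 'abb': c→6
  n6 'abbc': d→7
  n7 'abbcd': b→8
  n8 'abbcdb': ·  [P1 ends]
  n9 'ad': ·  [P2 ends]
  n10 'd': a→11
  n11 'da': ·  [P4 ends]
  n12 'acb': b→13
  n13 'acbb': c→14
  n14 'acbbc': a→15
  n15 'acbbca': ·  [P5 ends]
  n16 'c': b→17
  n17 'cb': b→18
  n18 'cbb': c→19
  n19 'cbbc': a→20
  n20 'cbbca': ·  [P6 ends]

Failure links (BFS by depth):
  fail(1) 'a': from fail(0)=0 chase 'a': 0 ⇒ 0;  out=∅∪out(0)=∅
  fail(10) 'd': from fail(0)=0 chase 'd': 0 ⇒ 0;  out=∅∪out(0)=∅
  fail(16) 'c': from fail(0)=0 chase 'c': 0 ⇒ 0;  out=∅∪out(0)=∅
  fail(2) 'ac': from fail(1)=0 chase 'c': 0 ⇒ 16;  out={3}∪out(16)={3}
  fail(4) 'ab': from fail(1)=0 chase 'b': 0 ⇒ 0;  out=∅∪out(0)=∅
  fail(9) 'ad': from fail(1)=0 chase 'd': 0 ⇒ 10;  out={2}∪out(10)={2}
  fail(11) 'da': from fail(10)=0 chase 'a': 0 ⇒ 1;  out={4}∪out(1)={4}
  fail(17) 'cb': from fail(16)=0 chase 'b': 0 ⇒ 0;  out=∅∪out(0)=∅
  fail(3) 'aca': from fail(2)=16 chase 'a': 16→0 ⇒ 1;  out={0}∪out(1)={0}
  fail(5) 'abb': from fail(4)=0 chase 'b': 0 ⇒ 0;  out=∅∪out(0)=∅
  fail(12) 'acb': from fail(2)=16 chase 'b': 16 ⇒ 17;  out=∅∪out(17)=∅
  fail(18) 'cbb': from fail(17)=0 chase 'b': 0 ⇒ 0;  out=∅∪out(0)=∅
  fail(6) 'abbc': from fail(5)=0 chase 'c': 0 ⇒ 16;  out=∅∪out(16)=∅
  fail(13) 'acbb': from fail(12)=17 chase 'b': 17 ⇒ 18;  out=∅∪out(18)=∅
  fail(19) 'cbbc': from fail(18)=0 chase 'c': 0 ⇒ 16;  out=∅∪out(16)=∅
  fail(7) 'abbcd': from fail(6)=16 chase 'd': 16→0 ⇒ 10;  out=∅∪out(10)=∅
  fail(14) 'acbbc': from fail(13)=18 chase 'c': 18 ⇒ 19;  out=∅∪out(19)=∅
  fail(20) 'cbbca': from fail(19)=16 chase 'a': 16→0 ⇒ 1;  out={6}∪out(1)={6}
  fail(8) 'abbcdb': from fail(7)=10 chase 'b': 10→0 ⇒ 0;  out={1}∪out(0)={1}
  fail(15) 'acbbca': from fail(14)=19 chase 'a': 19 ⇒ 20;  out={5}∪out(20)={5,6}

Scan:
i=0 'b': node 0→0
i=1 'a': node 0→1
i=2 'c': node 1→2  ** P3@[1:2]
i=3 'b': node 2→12
i=4 'b': node 12→13
i=5 'c': node 13→14
i=6 'a': node 14→15  ** P5@[1:6],P6@[2:6]
i=7 'd': node 15→9 ·f  ** P2@[6:7]
i=8 'a': node 9→11 ·f  ** P4@[7:8]
i=9 'd': node 11→9 ·f  ** P2@[8:9]
i=10 'a': node 9→11 ·f  ** P4@[9:10]
i=11 'a': node 11→1 ·f
i=12 'a': node 1→1 ·f
i=13 'c': node 1→2  ** P3@[12:13]
i=14 'a': node 2→3  ** P0@[12:14]
i=15 'c': node 3→2 ·f  ** P3@[14:15]
i=16 'b': node 2→12
i=17 'a': node 12→1 ·f
i=18 'b': node 1→4
i=19 'b': node 4→5
i=20 'c': node 5→6
i=21 'd': node 6→7
i=22 'b': node 7→8  ** P1@[17:22]
i=23 'b': node 8→0 ·f
i=24 'a': node 0→1
i=25 'a': node 1→1 ·f
i=26 'd': node 1→9  ** P2@[25:26]
i=27 'c': node 9→16 ·f
i=28 'b': node 16→17
i=29 'b': node 17→18
i=30 'c': node 18→19
i=31 'a': node 19→20  ** P6@[27:31]
i=32 'd': node 20→9 ·f  ** P2@[31:32]
i=33 'b': node 9→0 ·f
i=34 'd': node 0→10
i=35 'b': node 10→0 ·f
i=36 'a': node 0→1
i=37 'd': node 1→9  ** P2@[36:37]
i=38 'd': node 9→10 ·f
i=39 'c': node 10→16 ·f
i=40 'b': node 16→17
i=41 'b': node 17→18
i=42 'c': node 18→19
i=43 'a': node 19→20  ** P6@[39:43]
i=44 'c': node 20→2 ·f  ** P3@[43:44]
i=45 'b': node 2→12
i=46 'b': node 12→13
i=47 'c': node 13→14
i=48 'a': node 14→15  ** P5@[43:48],P6@[44:48]
i=49 'b': node 15→4 ·f
i=50 'd': node 4→10 ·f
i=51 'a': node 10→11  ** P4@[50:51]
i=52 'a': node 11→1 ·f
i=53 'b': node 1→4
i=54 'c': node 4→16 ·f
i=55 'c': node 16→16 ·f
i=56 'b': node 16→17
i=57 'b': node 17→18
i=58 'c': node 18→19
i=59 'a': node 19→20  ** P6@[55:59]
i=60 'c': node 20→2 ·f  ** P3@[59:60]
i=61 'd': node 2→10 ·f
i=62 'a': node 10→11  ** P4@[61:62]
i=63 'd': node 11→9 ·f  ** P2@[62:63]
i=64 'a': node 9→11 ·f  ** P4@[63:64]
i=65 'b': node 11→4 ·f
i=66 'b': node 4→5
i=67 'c': node 5→6
i=68 'd': node 6→7
i=69 'b': node 7→8  ** P1@[64:69]
i=70 'b': node 8→0 ·f
i=71 'c': node 0→16
i=72 'b': node 16→17
i=73 'a': node 17→1 ·f
i=74 'c': node 1→2  ** P3@[73:74]
i=75 'a': node 2→3  ** P0@[73:75]
i=76 'c': node 3→2 ·f  ** P3@[75:76]
i=77 'd': node 2→10 ·f
i=78 'd': node 10→10 ·f
i=79 'b': node 10→0 ·f

All matches (sorted): [[2,3],[6,5],[6,6],[7,2],[8,4],[9,2],[10,4],[13,3],[14,0],[15,3],[22,1],[26,2],[31,6],[32,2],[37,2],[43,6],[44,3],[48,5],[48,6],[51,4],[59,6],[60,3],[62,4],[63,2],[64,4],[69,1],[74,3],[75,0],[76,3]]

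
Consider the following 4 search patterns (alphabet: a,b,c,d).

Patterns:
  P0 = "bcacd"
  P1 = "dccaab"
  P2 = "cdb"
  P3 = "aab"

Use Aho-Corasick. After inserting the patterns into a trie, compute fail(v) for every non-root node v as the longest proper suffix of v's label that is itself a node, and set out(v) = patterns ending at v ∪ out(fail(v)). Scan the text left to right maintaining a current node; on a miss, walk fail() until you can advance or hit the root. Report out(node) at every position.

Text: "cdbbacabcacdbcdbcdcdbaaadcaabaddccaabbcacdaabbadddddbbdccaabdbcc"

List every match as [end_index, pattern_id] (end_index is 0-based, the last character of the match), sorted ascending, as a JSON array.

Build:
Trie (insert patterns):
  n0 'ε': a→15 b→1 c→12 d→6
  n1 'b': c→2
  n2 'bc': a→3
  n3 'bca': c→4
  n4 'bcac': d→5
  n5 'bcacd': ·  [P0 ends]
  n6 'd': c→7
  n7 'dc': c→8
  n8 'dcc': a→9
  n9 'dcca': a→10
  n10 'dccaa': b→11
  n11 'dccaab': ·  [P1 ends]
  n12 'c': d→13
  n13 'cd': b→14
  n14 'cdb': ·  [P2 ends]
  n15 'a': a→16
  n16 'aa': b→17
  n17 'aab': ·  [P3 ends]

Failure links (BFS by depth):
  n1('b'): parent n0 fail=0; on 'b' 0 → fail=0;  out ∅∪∅=∅
  n6('d'): parent n0 fail=0; on 'd' 0 → fail=0;  out ∅∪∅=∅
  n12('c'): parent n0 fail=0; on 'c' 0 → fail=0;  out ∅∪∅=∅
  n15('a'): parent n0 fail=0; on 'a' 0 → fail=0;  out ∅∪∅=∅
  n2('bc'): parent n1 fail=0; on 'c' 0 → fail=12;  out ∅∪∅=∅
  n7('dc'): parent n6 fail=0; on 'c' 0 → fail=12;  out ∅∪∅=∅
  n13('cd'): parent n12 fail=0; on 'd' 0 → fail=6;  out ∅∪∅=∅
  n16('aa'): parent n15 fail=0; on 'a' 0 → fail=15;  out ∅∪∅=∅
  n3('bca'): parent n2 fail=12; on 'a' 12→0 → fail=15;  out ∅∪∅=∅
  n8('dcc'): parent n7 fail=12; on 'c' 12→0 → fail=12;  out ∅∪∅=∅
  n14('cdb'): parent n13 fail=6; on 'b' 6→0 → fail=1;  out {2}∪∅={2}
  n17('aab'): parent n16 fail=15; on 'b' 15→0 → fail=1;  out {3}∪∅={3}
  n4('bcac'): parent n3 fail=15; on 'c' 15→0 → fail=12;  out ∅∪∅=∅
  n9('dcca'): parent n8 fail=12; on 'a' 12→0 → fail=15;  out ∅∪∅=∅
  n5('bcacd'): parent n4 fail=12; on 'd' 12 → fail=13;  out {0}∪∅={0}
  n10('dccaa'): parent n9 fail=15; on 'a' 15 → fail=16;  out ∅∪∅=∅
  n11('dccaab'): parent n10 fail=16; on 'b' 16 → fail=17;  out {1}∪{3}={1,3}

Scan:
[0] read 'c'  n0⇒n12
[1] read 'd'  n12⇒n13
[2] read 'b'  n13⇒n14  → match P2@[0:2]
[3] read 'b'  n14⇒n1 (fail-walked)
[4] read 'a'  n1⇒n15 (fail-walked)
[5] read 'c'  n15⇒n12 (fail-walked)
[6] read 'a'  n12⇒n15 (fail-walked)
[7] read 'b'  n15⇒n1 (fail-walked)
[8] read 'c'  n1⇒n2
[9] read 'a'  n2⇒n3
[10] read 'c'  n3⇒n4
[11] read 'd'  n4⇒n5  → match P0@[7:11]
[12] read 'b'  n5⇒n14 (fail-walked)  → match P2@[10:12]
[13] read 'c'  n14⇒n2 (fail-walked)
[14] read 'd'  n2⇒n13 (fail-walked)
[15] read 'b'  n13⇒n14  → match P2@[13:15]
[16] read 'c'  n14⇒n2 (fail-walked)
[17] read 'd'  n2⇒n13 (fail-walked)
[18] read 'c'  n13⇒n7 (fail-walked)
[19] read 'd'  n7⇒n13 (fail-walked)
[20] read 'b'  n13⇒n14  → match P2@[18:20]
[21] read 'a'  n14⇒n15 (fail-walked)
[22] read 'a'  n15⇒n16
[23] read 'a'  n16⇒n16 (fail-walked)
[24] read 'd'  n16⇒n6 (fail-walked)
[25] read 'c'  n6⇒n7
[26] read 'a'  n7⇒n15 (fail-walked)
[27] read 'a'  n15⇒n16
[28] read 'b'  n16⇒n17  → match P3@[26:28]
[29] read 'a'  n17⇒n15 (fail-walked)
[30] read 'd'  n15⇒n6 (fail-walked)
[31] read 'd'  n6⇒n6 (fail-walked)
[32] read 'c'  n6⇒n7
[33] read 'c'  n7⇒n8
[34] read 'a'  n8⇒n9
[35] read 'a'  n9⇒n10
[36] read 'b'  n10⇒n11  → match P1@[31:36],P3@[34:36]
[37] read 'b'  n11⇒n1 (fail-walked)
[38] read 'c'  n1⇒n2
[39] read 'a'  n2⇒n3
[40] read 'c'  n3⇒n4
[41] read 'd'  n4⇒n5  → match P0@[37:41]
[42] read 'a'  n5⇒n15 (fail-walked)
[43] read 'a'  n15⇒n16
[44] read 'b'  n16⇒n17  → match P3@[42:44]
[45] read 'b'  n17⇒n1 (fail-walked)
[46] read 'a'  n1⇒n15 (fail-walked)
[47] read 'd'  n15⇒n6 (fail-walked)
[48] read 'd'  n6⇒n6 (fail-walked)
[49] read 'd'  n6⇒n6 (fail-walked)
[50] read 'd'  n6⇒n6 (fail-walked)
[51] read 'd'  n6⇒n6 (fail-walked)
[52] read 'b'  n6⇒n1 (fail-walked)
[53] read 'b'  n1⇒n1 (fail-walked)
[54] read 'd'  n1⇒n6 (fail-walked)
[55] read 'c'  n6⇒n7
[56] read 'c'  n7⇒n8
[57] read 'a'  n8⇒n9
[58] read 'a'  n9⇒n10
[59] read 'b'  n10⇒n11  → match P1@[54:59],P3@[57:59]
[60] read 'd'  n11⇒n6 (fail-walked)
[61] read 'b'  n6⇒n1 (fail-walked)
[62] read 'c'  n1⇒n2
[63] read 'c'  n2⇒n12 (fail-walked)

Result: [[2,2],[11,0],[12,2],[15,2],[20,2],[28,3],[36,1],[36,3],[41,0],[44,3],[59,1],[59,3]]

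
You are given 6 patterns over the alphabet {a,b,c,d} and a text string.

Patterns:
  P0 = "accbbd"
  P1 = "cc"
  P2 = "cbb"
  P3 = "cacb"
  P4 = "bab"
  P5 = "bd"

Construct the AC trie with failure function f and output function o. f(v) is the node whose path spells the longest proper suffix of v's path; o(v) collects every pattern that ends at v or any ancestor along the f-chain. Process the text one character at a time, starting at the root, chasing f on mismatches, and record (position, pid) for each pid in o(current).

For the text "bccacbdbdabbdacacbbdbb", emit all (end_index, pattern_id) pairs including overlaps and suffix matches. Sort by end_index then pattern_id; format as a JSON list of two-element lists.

Build automaton:
Trie nodes:
  n0 'ε': a→1 b→14 c→7
  n1 'a': c→2
  n2 'ac': c→3
  n3 'acc': b→4
  n4 'accb': b→5
  n5 'accbb': d→6
  n6 'accbbd': ·  [P0 ends]
  n7 'c': a→11 b→9 c→8
  n8 'cc': ·  [P1 ends]
  n9 'cb': b→10
  n10 'cbb': ·  [P2 ends]
  n11 'ca': c→12
  n12 'cac': b→13
  n13 'cacb': ·  [P3 ends]
  n14 'b': a→15 d→17
  n15 'ba': b→16
  n16 'bab': ·  [P4 ends]
  n17 'bd': ·  [P5 ends]

Failure links (BFS by depth):
  n1('a'): parent n0 fail=0; on 'a' 0 → fail=0;  out ∅∪∅=∅
  n7('c'): parent n0 fail=0; on 'c' 0 → fail=0;  out ∅∪∅=∅
  n14('b'): parent n0 fail=0; on 'b' 0 → fail=0;  out ∅∪∅=∅
  n2('ac'): parent n1 fail=0; on 'c' 0 → fail=7;  out ∅∪∅=∅
  n8('cc'): parent n7 fail=0; on 'c' 0 → fail=7;  out {1}∪∅={1}
  n9('cb'): parent n7 fail=0; on 'b' 0 → fail=14;  out ∅∪∅=∅
  n11('ca'): parent n7 fail=0; on 'a' 0 → fail=1;  out ∅∪∅=∅
  n15('ba'): parent n14 fail=0; on 'a' 0 → fail=1;  out ∅∪∅=∅
  n17('bd'): parent n14 fail=0; on 'd' 0 → fail=0;  out {5}∪∅={5}
  n3('acc'): parent n2 fail=7; on 'c' 7 → fail=8;  out ∅∪{1}={1}
  n10('cbb'): parent n9 fail=14; on 'b' 14→0 → fail=14;  out {2}∪∅={2}
  n12('cac'): parent n11 fail=1; on 'c' 1 → fail=2;  out ∅∪∅=∅
  n16('bab'): parent n15 fail=1; on 'b' 1→0 → fail=14;  out {4}∪∅={4}
  n4('accb'): parent n3 fail=8; on 'b' 8→7 → fail=9;  out ∅∪∅=∅
  n13('cacb'): parent n12 fail=2; on 'b' 2→7 → fail=9;  out {3}∪∅={3}
  n5('accbb'): parent n4 fail=9; on 'b' 9 → fail=10;  out ∅∪{2}={2}
  n6('accbbd'): parent n5 fail=10; on 'd' 10→14 → fail=17;  out {0}∪{5}={0,5}

Scan:
i=0 'b': node 0→14
i=1 'c': node 14→7 ·f
i=2 'c': node 7→8  → match P1@[1:2]
i=3 'a': node 8→11 ·f
i=4 'c': node 11→12
i=5 'b': node 12→13  → match P3@[2:5]
i=6 'd': node 13→17 ·f  → match P5@[5:6]
i=7 'b': node 17→14 ·f
i=8 'd': node 14→17  → match P5@[7:8]
i=9 'a': node 17→1 ·f
i=10 'b': node 1→14 ·f
i=11 'b': node 14→14 ·f
i=12 'd': node 14→17  → match P5@[11:12]
i=13 'a': node 17→1 ·f
i=14 'c': node 1→2
i=15 'a': node 2→11 ·f
i=16 'c': node 11→12
i=17 'b': node 12→13  → match P3@[14:17]
i=18 'b': node 13→10 ·f  → match P2@[16:18]
i=19 'd': node 10→17 ·f  → match P5@[18:19]
i=20 'b': node 17→14 ·f
i=21 'b': node 14→14 ·f

Matches: [[2,1],[5,3],[6,5],[8,5],[12,5],[17,3],[18,2],[19,5]]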